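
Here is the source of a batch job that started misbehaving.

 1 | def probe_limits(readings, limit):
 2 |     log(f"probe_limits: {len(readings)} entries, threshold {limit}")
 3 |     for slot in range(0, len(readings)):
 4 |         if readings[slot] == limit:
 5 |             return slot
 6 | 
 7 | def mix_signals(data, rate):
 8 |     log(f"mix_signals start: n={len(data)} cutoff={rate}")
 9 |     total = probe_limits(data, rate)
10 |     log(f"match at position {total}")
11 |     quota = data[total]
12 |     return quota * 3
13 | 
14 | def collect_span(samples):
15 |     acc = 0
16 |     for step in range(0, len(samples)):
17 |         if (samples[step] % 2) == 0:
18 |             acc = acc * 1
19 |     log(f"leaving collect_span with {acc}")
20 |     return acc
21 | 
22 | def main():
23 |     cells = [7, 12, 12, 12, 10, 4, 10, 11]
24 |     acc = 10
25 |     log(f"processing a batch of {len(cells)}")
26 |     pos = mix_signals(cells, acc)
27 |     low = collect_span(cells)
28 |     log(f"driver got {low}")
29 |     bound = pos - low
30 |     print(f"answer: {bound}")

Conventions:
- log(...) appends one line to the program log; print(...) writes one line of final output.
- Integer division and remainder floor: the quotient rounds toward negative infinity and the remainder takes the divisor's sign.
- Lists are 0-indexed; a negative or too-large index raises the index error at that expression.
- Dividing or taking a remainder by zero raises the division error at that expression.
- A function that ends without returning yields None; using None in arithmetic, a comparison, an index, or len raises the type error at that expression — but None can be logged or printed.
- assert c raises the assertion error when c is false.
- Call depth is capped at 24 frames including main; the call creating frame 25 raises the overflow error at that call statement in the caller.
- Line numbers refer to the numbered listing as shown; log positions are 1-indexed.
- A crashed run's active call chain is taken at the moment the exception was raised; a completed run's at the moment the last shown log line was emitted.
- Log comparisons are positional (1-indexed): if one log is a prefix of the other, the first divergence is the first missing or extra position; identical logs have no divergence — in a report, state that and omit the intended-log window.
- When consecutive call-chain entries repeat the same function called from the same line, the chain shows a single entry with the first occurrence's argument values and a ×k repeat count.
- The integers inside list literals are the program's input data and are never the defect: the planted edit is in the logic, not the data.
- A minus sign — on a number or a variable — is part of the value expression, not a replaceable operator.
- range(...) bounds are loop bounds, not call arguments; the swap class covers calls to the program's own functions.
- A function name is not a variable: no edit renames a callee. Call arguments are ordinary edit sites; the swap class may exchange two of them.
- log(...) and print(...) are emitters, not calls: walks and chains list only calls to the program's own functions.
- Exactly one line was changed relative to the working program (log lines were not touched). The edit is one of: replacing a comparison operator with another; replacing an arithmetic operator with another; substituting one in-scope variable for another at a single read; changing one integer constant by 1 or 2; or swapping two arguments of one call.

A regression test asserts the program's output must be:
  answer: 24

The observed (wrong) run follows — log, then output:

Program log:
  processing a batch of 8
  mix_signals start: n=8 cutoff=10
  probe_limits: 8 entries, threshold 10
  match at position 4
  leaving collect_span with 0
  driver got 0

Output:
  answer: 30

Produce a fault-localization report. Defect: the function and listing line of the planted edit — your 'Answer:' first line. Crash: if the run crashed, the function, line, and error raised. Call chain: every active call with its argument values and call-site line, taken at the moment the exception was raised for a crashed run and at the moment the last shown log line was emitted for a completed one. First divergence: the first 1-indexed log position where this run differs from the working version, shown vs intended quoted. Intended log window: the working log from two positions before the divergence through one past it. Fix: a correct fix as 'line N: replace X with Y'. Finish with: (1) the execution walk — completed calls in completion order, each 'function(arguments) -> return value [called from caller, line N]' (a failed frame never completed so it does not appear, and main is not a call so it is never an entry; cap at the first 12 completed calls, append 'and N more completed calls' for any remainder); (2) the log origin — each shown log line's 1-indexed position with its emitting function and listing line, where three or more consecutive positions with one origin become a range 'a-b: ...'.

Answer: the defect is in collect_span at line 18.
The tell: Log line 5 is where behavior first shows: 'leaving collect_span with 0' appears instead of 'leaving collect_span with 6'.
Call chain: main.
First divergence: position 5 — shown 'leaving collect_span with 0', intended 'leaving collect_span with 6'.
Intended log window:
  3: probe_limits: 8 entries, threshold 10
  4: match at position 4
  5: leaving collect_span with 6
  6: driver got 6
Execution walk:
  probe_limits([7, 12, 12, 12, 10, 4, 10, 11], 10) -> 4  [called from mix_signals, line 9]
  mix_signals([7, 12, 12, 12, 10, 4, 10, 11], 10) -> 30  [called from main, line 26]
  collect_span([7, 12, 12, 12, 10, 4, 10, 11]) -> 0  [called from main, line 27]
Log origin:
  1: from main, line 25
  2: from mix_signals, line 8
  3: from probe_limits, line 2
  4: from mix_signals, line 10
  5: from collect_span, line 19
  6: from main, line 28
A correct fix: line 18: replace `*` with `+`.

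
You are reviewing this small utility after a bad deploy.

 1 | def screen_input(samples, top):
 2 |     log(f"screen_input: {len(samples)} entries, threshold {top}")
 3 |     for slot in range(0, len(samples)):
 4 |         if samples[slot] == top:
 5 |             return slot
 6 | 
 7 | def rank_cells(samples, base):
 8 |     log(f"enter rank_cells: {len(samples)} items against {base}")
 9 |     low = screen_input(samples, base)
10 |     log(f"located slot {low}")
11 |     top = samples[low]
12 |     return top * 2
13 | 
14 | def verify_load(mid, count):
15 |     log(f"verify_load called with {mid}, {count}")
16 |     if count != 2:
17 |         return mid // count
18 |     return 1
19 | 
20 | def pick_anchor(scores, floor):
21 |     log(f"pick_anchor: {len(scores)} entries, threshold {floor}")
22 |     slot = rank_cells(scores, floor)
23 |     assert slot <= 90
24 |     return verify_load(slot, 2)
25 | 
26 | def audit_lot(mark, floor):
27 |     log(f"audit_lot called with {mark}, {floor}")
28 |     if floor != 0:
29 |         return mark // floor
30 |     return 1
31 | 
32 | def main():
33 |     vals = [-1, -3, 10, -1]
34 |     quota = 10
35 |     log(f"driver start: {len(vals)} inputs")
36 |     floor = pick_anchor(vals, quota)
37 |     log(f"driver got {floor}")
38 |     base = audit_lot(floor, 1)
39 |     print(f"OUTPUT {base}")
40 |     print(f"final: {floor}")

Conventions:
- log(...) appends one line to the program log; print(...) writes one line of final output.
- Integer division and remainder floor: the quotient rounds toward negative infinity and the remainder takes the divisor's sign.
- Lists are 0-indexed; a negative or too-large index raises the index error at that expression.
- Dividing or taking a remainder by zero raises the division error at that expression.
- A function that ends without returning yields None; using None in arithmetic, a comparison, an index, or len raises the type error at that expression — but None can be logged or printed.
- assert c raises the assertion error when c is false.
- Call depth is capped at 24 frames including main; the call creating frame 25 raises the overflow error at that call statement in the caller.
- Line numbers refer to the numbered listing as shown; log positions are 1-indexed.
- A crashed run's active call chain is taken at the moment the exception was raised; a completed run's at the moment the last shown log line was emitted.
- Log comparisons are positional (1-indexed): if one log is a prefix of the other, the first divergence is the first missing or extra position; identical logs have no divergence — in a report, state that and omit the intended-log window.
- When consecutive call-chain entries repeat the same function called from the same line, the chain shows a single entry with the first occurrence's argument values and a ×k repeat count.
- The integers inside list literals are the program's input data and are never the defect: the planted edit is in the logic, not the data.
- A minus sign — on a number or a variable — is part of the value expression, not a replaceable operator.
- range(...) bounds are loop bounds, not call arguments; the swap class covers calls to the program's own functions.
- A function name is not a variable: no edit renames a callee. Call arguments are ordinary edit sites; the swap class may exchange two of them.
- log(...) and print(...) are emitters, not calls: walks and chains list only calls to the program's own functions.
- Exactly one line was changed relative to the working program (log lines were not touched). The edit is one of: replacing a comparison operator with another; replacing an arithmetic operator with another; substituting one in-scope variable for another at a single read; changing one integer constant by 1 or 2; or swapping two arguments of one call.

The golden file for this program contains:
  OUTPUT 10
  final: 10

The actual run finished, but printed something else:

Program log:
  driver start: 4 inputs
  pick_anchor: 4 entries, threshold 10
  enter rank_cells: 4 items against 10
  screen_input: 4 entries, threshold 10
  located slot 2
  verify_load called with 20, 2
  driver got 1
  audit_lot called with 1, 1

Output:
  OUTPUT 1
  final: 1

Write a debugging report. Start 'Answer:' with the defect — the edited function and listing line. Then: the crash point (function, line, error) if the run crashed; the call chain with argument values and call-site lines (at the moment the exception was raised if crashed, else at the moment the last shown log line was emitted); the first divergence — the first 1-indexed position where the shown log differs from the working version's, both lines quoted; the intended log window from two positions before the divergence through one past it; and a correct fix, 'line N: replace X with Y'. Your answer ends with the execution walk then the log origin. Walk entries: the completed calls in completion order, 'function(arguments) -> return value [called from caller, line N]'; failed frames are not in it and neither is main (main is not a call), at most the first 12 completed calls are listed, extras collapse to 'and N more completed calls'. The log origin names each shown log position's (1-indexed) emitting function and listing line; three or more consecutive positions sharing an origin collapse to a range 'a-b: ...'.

Answer: the defect is in verify_load at line 16.
Key fact: Log line 7 is where behavior first shows: 'driver got 1' appears instead of 'driver got 10'.
Call chain: main -> audit_lot(1, 1) (called at line 38).
First divergence: position 7 — shown 'driver got 1', intended 'driver got 10'.
Intended log window:
  5: located slot 2
  6: verify_load called with 20, 2
  7: driver got 10
  8: audit_lot called with 10, 1
Execution walk:
  screen_input([-1, -3, 10, -1], 10) -> 2  [called from rank_cells, line 9]
  rank_cells([-1, -3, 10, -1], 10) -> 20  [called from pick_anchor, line 22]
  verify_load(20, 2) -> 1  [called from pick_anchor, line 24]
  pick_anchor([-1, -3, 10, -1], 10) -> 1  [called from main, line 36]
  audit_lot(1, 1) -> 1  [called from main, line 38]
Log origins:
  1: from main, line 35
  2: from pick_anchor, line 21
  3: from rank_cells, line 8
  4: from screen_input, line 2
  5: from rank_cells, line 10
  6: from verify_load, line 15
  7: from main, line 37
  8: from audit_lot, line 27
A correct fix: line 16: replace `2` with `0`.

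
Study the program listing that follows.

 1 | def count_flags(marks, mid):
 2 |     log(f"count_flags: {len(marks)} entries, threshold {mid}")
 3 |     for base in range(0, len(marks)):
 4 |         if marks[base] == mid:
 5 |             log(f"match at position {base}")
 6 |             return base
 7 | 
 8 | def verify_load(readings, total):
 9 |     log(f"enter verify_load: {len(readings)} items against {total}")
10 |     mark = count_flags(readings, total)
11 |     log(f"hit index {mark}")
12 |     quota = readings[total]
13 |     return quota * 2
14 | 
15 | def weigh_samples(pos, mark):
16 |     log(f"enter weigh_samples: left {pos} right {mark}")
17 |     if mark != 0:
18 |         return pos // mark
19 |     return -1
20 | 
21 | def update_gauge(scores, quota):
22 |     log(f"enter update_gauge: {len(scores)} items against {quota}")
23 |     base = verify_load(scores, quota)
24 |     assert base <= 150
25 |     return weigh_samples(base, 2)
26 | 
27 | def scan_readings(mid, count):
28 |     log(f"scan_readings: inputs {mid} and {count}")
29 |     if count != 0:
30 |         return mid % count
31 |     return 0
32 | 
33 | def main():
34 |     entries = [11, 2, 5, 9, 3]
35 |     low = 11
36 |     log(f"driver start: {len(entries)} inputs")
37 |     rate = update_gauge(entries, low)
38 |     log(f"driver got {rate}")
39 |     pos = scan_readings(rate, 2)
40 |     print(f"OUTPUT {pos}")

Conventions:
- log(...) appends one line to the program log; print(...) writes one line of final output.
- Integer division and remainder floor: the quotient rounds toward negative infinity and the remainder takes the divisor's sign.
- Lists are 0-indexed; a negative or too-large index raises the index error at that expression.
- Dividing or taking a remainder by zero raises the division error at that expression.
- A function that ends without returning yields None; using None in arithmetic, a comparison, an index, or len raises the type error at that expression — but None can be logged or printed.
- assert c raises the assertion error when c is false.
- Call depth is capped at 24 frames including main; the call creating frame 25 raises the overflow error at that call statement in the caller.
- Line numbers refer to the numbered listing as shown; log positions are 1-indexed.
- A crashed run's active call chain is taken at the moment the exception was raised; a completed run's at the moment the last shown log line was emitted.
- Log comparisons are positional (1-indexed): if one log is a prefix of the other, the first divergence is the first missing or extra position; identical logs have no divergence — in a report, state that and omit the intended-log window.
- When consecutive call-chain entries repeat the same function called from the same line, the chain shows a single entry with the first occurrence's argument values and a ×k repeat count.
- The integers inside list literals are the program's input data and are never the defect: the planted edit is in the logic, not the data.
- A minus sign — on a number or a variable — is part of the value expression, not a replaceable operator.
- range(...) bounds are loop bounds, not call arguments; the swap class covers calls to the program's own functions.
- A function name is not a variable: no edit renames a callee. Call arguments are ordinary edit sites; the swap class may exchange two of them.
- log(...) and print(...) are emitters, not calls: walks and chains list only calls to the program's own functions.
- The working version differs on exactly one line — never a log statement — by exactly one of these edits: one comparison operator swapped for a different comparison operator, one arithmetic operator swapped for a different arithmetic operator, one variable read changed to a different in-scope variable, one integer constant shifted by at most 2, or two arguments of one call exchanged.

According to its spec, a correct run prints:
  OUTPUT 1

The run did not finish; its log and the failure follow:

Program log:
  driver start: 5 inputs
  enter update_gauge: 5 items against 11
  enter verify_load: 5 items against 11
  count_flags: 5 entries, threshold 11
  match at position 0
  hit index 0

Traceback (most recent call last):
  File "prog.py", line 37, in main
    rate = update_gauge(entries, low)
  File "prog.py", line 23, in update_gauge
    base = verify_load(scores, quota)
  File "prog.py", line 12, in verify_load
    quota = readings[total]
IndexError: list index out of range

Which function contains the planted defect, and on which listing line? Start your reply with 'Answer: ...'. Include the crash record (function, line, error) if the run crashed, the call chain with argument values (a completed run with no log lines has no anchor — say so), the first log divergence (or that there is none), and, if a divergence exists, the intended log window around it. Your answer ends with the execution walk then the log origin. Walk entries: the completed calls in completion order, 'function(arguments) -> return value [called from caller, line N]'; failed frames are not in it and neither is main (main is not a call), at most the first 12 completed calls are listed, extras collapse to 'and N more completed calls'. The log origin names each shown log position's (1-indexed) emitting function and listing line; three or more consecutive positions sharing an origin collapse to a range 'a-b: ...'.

Answer: the defect is in verify_load at line 12.
Core observation: The log ends early — 6 lines, where the working version next logs 'enter weigh_samples: left 22 right 2'.
Crash: verify_load, line 12, IndexError.
Call chain: main -> update_gauge([11, 2, 5, 9, 3], 11) (called at line 37) -> verify_load([11, 2, 5, 9, 3], 11) (called at line 23).
First divergence: position 7 — the faulty run's log ends after 6 lines; the working version continues with 'enter weigh_samples: left 22 right 2'.
Intended log window:
  5: match at position 0
  6: hit index 0
  7: enter weigh_samples: left 22 right 2
  8: driver got 11
Execution walk:
  count_flags([11, 2, 5, 9, 3], 11) -> 0  [called from verify_load, line 10]
Log line origins:
  1: logged in main at line 36
  2: logged in update_gauge at line 22
  3: logged in verify_load at line 9
  4: logged in count_flags at line 2
  5: logged in count_flags at line 5
  6: logged in verify_load at line 11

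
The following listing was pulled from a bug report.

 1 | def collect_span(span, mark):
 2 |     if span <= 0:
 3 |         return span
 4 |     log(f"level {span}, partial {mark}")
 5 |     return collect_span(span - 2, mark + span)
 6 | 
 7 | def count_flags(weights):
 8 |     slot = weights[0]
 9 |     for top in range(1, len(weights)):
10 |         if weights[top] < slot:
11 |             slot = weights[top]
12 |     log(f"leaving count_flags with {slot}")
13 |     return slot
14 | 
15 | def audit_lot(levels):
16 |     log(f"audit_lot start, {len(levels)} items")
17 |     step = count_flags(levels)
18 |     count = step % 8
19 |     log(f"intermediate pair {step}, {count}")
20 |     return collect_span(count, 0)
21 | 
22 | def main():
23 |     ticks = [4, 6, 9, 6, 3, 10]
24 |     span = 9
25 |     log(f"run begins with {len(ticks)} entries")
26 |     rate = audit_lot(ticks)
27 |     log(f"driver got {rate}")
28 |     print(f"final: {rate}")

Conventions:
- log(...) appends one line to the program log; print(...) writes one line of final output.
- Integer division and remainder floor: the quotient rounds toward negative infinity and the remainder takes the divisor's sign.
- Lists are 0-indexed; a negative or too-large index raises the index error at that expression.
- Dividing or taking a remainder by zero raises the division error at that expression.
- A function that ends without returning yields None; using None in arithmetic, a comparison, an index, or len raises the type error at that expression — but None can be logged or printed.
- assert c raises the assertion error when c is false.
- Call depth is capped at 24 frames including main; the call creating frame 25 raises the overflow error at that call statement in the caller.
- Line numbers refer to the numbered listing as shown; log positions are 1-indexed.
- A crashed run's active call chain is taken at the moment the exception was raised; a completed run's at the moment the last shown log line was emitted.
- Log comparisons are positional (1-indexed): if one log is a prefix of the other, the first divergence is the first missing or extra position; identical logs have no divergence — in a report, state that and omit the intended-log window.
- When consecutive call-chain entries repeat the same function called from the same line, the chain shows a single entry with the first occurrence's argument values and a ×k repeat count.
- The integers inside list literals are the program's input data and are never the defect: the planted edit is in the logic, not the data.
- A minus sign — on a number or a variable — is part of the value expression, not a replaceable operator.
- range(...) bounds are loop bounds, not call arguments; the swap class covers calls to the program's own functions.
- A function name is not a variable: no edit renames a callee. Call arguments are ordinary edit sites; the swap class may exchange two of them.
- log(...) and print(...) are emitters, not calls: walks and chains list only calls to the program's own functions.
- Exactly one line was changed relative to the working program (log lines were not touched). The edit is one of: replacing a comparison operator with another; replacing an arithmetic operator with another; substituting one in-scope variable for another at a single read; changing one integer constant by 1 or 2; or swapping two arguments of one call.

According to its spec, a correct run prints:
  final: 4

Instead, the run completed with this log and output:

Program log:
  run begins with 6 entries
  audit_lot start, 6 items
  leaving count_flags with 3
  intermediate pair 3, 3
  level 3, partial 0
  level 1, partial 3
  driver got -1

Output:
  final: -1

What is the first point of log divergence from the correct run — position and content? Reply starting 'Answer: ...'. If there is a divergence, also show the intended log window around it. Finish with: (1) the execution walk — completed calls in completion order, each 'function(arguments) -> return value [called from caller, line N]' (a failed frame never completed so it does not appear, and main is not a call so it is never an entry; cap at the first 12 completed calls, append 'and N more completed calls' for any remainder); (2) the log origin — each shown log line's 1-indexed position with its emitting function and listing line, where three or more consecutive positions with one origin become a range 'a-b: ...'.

Answer: position 7 — shown 'driver got -1', intended 'driver got 4'.
Intended log window:
  5: level 3, partial 0
  6: level 1, partial 3
  7: driver got 4
Execution walk:
  count_flags([4, 6, 9, 6, 3, 10]) -> 3  [called from audit_lot, line 17]
  collect_span(-1, 4) -> -1  [called from collect_span, line 5]
  collect_span(1, 3) -> -1  [called from collect_span, line 5]
  collect_span(3, 0) -> -1  [called from audit_lot, line 20]
  audit_lot([4, 6, 9, 6, 3, 10]) -> -1  [called from main, line 26]
Origin of each log line:
  1 — main, line 25
  2 — audit_lot, line 16
  3 — count_flags, line 12
  4 — audit_lot, line 19
  5 — collect_span, line 4
  6 — collect_span, line 4
  7 — main, line 27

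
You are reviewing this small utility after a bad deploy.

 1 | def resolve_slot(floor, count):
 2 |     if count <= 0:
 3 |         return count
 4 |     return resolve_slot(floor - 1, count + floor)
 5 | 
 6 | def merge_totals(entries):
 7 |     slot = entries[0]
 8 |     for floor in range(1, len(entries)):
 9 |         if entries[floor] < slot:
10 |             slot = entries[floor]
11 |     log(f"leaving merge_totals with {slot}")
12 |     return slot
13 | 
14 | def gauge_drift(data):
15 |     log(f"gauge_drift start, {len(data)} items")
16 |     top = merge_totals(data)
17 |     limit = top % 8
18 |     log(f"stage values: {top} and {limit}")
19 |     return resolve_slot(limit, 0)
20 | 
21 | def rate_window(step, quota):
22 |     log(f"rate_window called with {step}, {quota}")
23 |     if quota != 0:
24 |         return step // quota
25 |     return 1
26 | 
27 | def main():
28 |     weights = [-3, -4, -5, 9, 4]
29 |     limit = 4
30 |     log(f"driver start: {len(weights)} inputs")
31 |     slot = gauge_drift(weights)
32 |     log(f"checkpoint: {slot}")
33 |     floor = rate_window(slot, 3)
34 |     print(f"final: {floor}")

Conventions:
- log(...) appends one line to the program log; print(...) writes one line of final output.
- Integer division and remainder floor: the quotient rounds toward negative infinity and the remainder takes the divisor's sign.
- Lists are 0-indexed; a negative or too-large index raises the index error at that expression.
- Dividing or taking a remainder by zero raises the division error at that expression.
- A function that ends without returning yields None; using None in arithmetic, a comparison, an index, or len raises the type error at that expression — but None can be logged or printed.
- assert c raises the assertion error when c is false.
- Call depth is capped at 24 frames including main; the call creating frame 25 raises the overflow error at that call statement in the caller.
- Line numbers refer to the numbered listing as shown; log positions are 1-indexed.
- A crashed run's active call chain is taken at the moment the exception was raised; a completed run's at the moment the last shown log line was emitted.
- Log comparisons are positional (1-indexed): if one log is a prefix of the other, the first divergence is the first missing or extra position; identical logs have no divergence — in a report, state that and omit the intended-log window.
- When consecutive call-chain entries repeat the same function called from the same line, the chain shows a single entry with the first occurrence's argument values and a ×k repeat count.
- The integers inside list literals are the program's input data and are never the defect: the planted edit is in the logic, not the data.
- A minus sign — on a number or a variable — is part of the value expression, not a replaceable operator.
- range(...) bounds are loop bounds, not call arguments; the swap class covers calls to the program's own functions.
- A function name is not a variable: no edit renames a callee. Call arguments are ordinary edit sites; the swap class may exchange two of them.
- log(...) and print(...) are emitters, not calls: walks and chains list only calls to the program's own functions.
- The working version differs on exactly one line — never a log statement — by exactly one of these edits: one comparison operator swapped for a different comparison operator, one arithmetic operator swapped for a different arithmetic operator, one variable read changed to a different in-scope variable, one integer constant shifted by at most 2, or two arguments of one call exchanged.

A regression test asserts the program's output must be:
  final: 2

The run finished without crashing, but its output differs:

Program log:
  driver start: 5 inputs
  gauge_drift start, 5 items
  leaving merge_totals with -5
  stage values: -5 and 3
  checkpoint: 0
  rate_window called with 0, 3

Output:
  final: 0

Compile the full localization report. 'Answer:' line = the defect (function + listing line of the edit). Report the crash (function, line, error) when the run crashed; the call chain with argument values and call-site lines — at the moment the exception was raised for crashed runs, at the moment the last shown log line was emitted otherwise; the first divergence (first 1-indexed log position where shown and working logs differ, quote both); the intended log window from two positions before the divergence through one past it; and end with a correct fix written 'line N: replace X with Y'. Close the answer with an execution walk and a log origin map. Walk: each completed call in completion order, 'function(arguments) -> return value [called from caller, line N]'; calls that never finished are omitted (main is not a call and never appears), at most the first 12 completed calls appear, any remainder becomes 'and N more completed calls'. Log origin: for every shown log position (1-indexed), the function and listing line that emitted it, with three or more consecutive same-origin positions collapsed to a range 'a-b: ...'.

Answer: the defect is in resolve_slot at line 2.
Core observation: Position 5 is the first bad log line: 'checkpoint: 0' should read 'checkpoint: 6'.
Call chain: main -> rate_window(0, 3) (called at line 33).
First divergence: position 5; shown 'checkpoint: 0' vs intended 'checkpoint: 6'.
Intended log window:
  3: leaving merge_totals with -5
  4: stage values: -5 and 3
  5: checkpoint: 6
  6: rate_window called with 6, 3
Execution walk:
  merge_totals([-3, -4, -5, 9, 4]) -> -5  [called from gauge_drift, line 16]
  resolve_slot(3, 0) -> 0  [called from gauge_drift, line 19]
  gauge_drift([-3, -4, -5, 9, 4]) -> 0  [called from main, line 31]
  rate_window(0, 3) -> 0  [called from main, line 33]
Origin of each log line:
  1: from main, line 30
  2: from gauge_drift, line 15
  3: from merge_totals, line 11
  4: from gauge_drift, line 18
  5: from main, line 32
  6: from rate_window, line 22
A correct fix: line 2: replace `count` with `floor`.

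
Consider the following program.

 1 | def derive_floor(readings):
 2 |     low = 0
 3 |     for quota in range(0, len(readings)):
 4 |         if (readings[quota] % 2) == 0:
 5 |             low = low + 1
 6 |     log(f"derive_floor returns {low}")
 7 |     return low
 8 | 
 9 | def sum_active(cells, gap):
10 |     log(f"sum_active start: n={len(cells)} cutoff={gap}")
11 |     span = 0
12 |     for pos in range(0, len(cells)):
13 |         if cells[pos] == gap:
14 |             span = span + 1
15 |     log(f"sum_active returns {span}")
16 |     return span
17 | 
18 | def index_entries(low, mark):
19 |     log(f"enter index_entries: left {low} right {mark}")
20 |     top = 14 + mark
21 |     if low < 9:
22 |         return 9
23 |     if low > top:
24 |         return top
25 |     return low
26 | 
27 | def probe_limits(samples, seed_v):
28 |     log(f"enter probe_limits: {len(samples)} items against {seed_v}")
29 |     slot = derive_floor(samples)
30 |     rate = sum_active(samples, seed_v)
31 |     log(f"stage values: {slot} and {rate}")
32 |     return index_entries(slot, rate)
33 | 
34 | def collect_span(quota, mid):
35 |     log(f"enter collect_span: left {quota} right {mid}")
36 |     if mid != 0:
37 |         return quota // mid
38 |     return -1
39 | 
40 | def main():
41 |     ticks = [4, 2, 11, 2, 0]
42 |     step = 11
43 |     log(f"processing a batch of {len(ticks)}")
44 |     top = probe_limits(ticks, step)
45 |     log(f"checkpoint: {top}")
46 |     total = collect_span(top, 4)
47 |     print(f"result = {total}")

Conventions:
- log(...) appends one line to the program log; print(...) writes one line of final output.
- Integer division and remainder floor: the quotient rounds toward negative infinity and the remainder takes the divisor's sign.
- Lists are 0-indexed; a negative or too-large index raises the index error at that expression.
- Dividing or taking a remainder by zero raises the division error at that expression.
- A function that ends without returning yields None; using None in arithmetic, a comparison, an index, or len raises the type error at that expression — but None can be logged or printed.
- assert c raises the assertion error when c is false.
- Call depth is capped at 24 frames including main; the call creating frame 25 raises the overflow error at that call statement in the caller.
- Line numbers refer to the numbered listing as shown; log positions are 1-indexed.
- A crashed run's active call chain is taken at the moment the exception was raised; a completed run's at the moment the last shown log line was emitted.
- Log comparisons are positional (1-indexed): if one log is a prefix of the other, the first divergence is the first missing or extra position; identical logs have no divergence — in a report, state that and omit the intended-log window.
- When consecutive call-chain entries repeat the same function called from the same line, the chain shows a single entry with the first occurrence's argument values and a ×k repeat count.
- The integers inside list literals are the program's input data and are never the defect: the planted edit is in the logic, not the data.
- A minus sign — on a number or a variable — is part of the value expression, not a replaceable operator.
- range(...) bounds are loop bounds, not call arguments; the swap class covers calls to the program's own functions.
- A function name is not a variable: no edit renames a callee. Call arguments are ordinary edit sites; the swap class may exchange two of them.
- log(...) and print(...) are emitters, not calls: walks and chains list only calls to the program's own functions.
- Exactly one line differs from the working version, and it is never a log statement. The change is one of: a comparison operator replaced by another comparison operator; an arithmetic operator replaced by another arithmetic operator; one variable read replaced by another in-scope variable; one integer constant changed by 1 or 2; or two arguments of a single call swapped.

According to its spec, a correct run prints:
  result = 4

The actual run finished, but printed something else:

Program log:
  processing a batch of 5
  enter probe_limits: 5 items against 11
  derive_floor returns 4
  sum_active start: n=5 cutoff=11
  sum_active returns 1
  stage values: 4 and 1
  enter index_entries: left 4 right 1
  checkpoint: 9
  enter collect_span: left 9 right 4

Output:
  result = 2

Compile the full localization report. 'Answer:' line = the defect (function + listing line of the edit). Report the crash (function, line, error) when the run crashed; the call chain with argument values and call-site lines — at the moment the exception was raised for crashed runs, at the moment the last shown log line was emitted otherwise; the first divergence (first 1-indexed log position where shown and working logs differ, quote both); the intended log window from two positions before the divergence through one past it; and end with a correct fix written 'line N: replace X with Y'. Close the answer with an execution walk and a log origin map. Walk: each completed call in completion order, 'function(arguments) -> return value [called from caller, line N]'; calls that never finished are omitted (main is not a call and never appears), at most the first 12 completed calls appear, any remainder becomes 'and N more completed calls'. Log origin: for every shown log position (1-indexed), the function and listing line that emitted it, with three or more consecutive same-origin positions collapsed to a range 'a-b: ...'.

Answer: the defect is in main at line 46.
Key observation: Log line 9 is where behavior first shows: 'enter collect_span: left 9 right 4' appears instead of 'enter collect_span: left 9 right 2'.
Call chain: main -> collect_span(9, 4) (called at line 46).
First divergence: at position 9 the run shows 'enter collect_span: left 9 right 4' where the working version logs 'enter collect_span: left 9 right 2'.
Intended log window:
  7: enter index_entries: left 4 right 1
  8: checkpoint: 9
  9: enter collect_span: left 9 right 2
Execution walk:
  derive_floor([4, 2, 11, 2, 0]) -> 4  [called from probe_limits, line 29]
  sum_active([4, 2, 11, 2, 0], 11) -> 1  [called from probe_limits, line 30]
  index_entries(4, 1) -> 9  [called from probe_limits, line 32]
  probe_limits([4, 2, 11, 2, 0], 11) -> 9  [called from main, line 44]
  collect_span(9, 4) -> 2  [called from main, line 46]
Origin of each log line:
  1: from main, line 43
  2: from probe_limits, line 28
  3: from derive_floor, line 6
  4: from sum_active, line 10
  5: from sum_active, line 15
  6: from probe_limits, line 31
  7: from index_entries, line 19
  8: from main, line 45
  9: from collect_span, line 35
A correct fix: line 46: replace `4` with `2`.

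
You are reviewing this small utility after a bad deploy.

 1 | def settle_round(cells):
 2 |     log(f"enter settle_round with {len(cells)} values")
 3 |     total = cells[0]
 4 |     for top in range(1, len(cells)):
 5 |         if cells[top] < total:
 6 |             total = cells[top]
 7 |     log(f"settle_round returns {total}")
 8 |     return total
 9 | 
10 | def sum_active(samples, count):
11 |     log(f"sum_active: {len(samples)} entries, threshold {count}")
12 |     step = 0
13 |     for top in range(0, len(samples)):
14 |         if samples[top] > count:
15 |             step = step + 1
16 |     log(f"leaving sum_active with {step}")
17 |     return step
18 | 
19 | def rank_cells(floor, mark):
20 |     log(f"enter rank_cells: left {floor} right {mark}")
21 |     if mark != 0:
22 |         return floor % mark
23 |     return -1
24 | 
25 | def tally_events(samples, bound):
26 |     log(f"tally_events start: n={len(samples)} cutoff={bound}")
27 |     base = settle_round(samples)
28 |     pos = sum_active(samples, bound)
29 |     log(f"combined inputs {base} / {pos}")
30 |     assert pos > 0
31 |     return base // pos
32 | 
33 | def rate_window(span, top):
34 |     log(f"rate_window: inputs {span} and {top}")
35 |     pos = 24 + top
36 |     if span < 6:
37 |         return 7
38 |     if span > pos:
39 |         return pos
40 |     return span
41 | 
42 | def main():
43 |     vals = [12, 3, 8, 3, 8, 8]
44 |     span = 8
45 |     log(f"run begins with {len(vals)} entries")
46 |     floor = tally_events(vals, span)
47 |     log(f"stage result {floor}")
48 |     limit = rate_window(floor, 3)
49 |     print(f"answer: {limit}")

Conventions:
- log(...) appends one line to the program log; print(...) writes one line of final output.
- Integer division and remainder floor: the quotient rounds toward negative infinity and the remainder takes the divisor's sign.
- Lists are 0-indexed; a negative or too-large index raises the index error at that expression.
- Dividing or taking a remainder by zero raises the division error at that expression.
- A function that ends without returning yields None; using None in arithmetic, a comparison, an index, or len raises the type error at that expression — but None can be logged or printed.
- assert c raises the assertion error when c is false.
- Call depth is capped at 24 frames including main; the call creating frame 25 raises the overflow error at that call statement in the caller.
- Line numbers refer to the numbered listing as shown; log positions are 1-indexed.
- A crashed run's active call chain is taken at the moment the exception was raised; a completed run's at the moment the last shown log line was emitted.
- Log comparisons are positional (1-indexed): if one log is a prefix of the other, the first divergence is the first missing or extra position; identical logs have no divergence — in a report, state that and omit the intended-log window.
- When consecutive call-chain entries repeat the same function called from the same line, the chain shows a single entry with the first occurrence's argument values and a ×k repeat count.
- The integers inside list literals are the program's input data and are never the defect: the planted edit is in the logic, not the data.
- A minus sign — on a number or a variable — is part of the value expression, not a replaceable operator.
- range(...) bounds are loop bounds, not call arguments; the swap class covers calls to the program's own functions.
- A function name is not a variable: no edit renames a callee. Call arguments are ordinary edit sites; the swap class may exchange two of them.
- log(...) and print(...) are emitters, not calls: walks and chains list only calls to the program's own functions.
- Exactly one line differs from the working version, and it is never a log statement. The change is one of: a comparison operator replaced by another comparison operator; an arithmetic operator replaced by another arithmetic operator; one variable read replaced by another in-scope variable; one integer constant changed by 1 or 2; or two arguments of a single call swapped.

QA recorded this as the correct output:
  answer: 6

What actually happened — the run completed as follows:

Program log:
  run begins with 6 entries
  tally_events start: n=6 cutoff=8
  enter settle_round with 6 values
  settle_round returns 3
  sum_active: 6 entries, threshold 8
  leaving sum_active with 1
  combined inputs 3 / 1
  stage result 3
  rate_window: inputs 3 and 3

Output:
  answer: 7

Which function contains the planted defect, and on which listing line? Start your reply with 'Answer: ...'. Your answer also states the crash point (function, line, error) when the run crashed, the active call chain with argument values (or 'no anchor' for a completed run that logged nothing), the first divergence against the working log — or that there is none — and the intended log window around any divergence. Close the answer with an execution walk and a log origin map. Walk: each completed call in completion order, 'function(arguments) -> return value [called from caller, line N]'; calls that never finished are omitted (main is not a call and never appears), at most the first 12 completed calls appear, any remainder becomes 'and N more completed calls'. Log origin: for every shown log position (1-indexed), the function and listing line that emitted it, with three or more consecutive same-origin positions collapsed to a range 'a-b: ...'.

Answer: the defect is in rate_window at line 37.
Key observation: Nothing in the log betrays the bug — only the output does.
Call chain: main -> rate_window(3, 3) (called at line 48).
First divergence: none (the log streams are identical).
Execution walk:
  settle_round([12, 3, 8, 3, 8, 8]) -> 3  [called from tally_events, line 27]
  sum_active([12, 3, 8, 3, 8, 8], 8) -> 1  [called from tally_events, line 28]
  tally_events([12, 3, 8, 3, 8, 8], 8) -> 3  [called from main, line 46]
  rate_window(3, 3) -> 7  [called from main, line 48]
Origin of each log line:
  1: logged in main at line 45
  2: logged in tally_events at line 26
  3: logged in settle_round at line 2
  4: logged in settle_round at line 7
  5: logged in sum_active at line 11
  6: logged in sum_active at line 16
  7: logged in tally_events at line 29
  8: logged in main at line 47
  9: logged in rate_window at line 34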